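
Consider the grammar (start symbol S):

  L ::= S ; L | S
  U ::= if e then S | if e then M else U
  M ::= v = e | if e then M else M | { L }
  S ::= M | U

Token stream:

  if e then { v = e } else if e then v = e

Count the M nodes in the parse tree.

3

[S [U if e then [M { [L [S [M v = e]]] }] else [U if e then [S [M v = e]]]]]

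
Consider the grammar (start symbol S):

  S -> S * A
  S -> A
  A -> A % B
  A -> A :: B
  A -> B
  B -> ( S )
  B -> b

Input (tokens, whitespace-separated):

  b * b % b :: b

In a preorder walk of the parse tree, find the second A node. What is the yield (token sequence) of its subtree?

[S [S [A [B b]]] * [A [A [A [B b]] % [B b]] :: [B b]]]

b % b :: b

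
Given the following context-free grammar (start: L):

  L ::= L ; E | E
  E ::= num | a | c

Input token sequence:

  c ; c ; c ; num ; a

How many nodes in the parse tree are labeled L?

[L [L [L [L [L [E c]] ; [E c]] ; [E c]] ; [E num]] ; [E a]]

5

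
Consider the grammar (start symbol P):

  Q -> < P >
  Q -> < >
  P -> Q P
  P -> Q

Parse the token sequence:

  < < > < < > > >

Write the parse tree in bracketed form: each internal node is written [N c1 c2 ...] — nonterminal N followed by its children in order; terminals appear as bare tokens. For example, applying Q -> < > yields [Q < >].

P
Q
< P >
< Q P >
< < > P >
< < > Q >
< < > < P > >
< < > < Q > >
< < > < < > > >

[P [Q < [P [Q < >] [P [Q < [P [Q < >]] >]]] >]]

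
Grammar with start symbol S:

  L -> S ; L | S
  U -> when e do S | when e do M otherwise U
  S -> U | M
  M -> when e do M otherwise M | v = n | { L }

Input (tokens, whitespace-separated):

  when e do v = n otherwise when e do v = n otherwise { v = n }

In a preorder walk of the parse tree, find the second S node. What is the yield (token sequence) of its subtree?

v = n

[S [M when e do [M v = n] otherwise [M when e do [M v = n] otherwise [M { [L [S [M v = n]]] }]]]]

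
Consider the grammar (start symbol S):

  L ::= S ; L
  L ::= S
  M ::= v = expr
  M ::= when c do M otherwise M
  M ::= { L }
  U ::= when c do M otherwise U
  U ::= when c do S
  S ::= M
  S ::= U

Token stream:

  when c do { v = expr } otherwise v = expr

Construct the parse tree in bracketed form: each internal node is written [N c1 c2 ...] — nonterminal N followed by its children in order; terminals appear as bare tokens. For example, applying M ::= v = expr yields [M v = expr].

S
M
when c do M otherwise M
when c do { L } otherwise M
when c do { S } otherwise M
when c do { M } otherwise M
when c do { v = expr } otherwise M
when c do { v = expr } otherwise v = expr

[S [M when c do [M { [L [S [M v = expr]]] }] otherwise [M v = expr]]]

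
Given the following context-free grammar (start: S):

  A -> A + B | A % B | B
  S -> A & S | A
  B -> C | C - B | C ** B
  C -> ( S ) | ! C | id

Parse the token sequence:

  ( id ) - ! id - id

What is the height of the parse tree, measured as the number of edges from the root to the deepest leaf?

[S [A [B [C ( [S [A [B [C id]]]] )] - [B [C ! [C id]] - [B [C id]]]]]]

8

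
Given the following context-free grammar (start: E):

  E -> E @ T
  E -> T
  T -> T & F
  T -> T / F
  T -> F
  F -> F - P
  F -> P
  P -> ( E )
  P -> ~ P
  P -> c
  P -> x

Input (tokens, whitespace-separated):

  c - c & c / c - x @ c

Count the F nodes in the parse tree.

[E [E [T [T [T [F [F [P c]] - [P c]]] & [F [P c]]] / [F [F [P c]] - [P x]]]] @ [T [F [P c]]]]

6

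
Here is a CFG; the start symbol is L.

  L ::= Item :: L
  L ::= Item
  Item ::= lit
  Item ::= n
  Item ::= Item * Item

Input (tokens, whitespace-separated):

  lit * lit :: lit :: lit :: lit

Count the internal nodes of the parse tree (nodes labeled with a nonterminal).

10

[L [Item [Item lit] * [Item lit]] :: [L [Item lit] :: [L [Item lit] :: [L [Item lit]]]]]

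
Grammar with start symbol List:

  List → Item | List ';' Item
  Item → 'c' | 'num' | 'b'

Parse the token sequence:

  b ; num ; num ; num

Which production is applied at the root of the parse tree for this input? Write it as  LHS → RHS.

[List [List [List [List [Item b]] ; [Item num]] ; [Item num]] ; [Item num]]

List → List ';' Item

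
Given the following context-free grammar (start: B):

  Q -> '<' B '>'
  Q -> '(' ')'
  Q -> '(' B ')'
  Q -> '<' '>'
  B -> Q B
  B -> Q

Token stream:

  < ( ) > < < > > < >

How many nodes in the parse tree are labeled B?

5

[B [Q < [B [Q ( )]] >] [B [Q < [B [Q < >]] >] [B [Q < >]]]]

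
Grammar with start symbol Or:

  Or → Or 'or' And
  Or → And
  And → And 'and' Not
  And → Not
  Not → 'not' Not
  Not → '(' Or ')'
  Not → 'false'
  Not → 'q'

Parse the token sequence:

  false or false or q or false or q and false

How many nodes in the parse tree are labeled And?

[Or [Or [Or [Or [Or [And [Not false]]] or [And [Not false]]] or [And [Not q]]] or [And [Not false]]] or [And [And [Not q]] and [Not false]]]

6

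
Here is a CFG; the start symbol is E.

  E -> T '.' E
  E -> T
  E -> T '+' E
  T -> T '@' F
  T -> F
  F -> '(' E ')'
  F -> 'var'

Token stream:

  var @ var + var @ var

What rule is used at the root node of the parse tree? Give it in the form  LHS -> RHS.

[E [T [T [F var]] @ [F var]] + [E [T [T [F var]] @ [F var]]]]

E -> T '+' E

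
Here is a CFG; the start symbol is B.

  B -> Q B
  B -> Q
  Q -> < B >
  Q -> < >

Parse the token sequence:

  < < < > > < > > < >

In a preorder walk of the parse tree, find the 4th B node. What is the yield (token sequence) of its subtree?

[B [Q < [B [Q < [B [Q < >]] >] [B [Q < >]]] >] [B [Q < >]]]

< >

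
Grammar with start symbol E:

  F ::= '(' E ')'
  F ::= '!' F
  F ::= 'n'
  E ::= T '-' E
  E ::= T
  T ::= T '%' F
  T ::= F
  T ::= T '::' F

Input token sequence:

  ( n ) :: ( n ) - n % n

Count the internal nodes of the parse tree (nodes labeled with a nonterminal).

16

[E [T [T [F ( [E [T [F n]]] )]] :: [F ( [E [T [F n]]] )]] - [E [T [T [F n]] % [F n]]]]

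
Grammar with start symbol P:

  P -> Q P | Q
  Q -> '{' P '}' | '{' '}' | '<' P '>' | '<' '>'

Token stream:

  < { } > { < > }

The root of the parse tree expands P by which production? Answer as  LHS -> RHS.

P -> Q P

[P [Q < [P [Q { }]] >] [P [Q { [P [Q < >]] }]]]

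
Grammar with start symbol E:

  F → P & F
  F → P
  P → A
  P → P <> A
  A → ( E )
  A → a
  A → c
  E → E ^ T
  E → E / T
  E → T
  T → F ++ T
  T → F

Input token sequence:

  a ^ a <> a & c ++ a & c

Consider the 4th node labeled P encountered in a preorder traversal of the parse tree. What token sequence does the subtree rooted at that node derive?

c

[E [E [T [F [P [A a]]]]] ^ [T [F [P [P [A a]] <> [A a]] & [F [P [A c]]]] ++ [T [F [P [A a]] & [F [P [A c]]]]]]]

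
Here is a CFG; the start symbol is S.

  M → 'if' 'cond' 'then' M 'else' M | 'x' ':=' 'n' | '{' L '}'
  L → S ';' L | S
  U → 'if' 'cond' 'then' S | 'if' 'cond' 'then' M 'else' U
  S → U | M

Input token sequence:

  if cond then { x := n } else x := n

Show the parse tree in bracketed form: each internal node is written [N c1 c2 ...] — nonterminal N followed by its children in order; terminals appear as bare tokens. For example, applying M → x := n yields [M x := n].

S
M
if cond then M else M
if cond then { L } else M
if cond then { S } else M
if cond then { M } else M
if cond then { x := n } else M
if cond then { x := n } else x := n

[S [M if cond then [M { [L [S [M x := n]]] }] else [M x := n]]]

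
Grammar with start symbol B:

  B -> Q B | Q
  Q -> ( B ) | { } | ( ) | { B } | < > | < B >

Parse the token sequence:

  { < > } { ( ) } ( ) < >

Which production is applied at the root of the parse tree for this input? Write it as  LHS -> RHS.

B -> Q B

[B [Q { [B [Q < >]] }] [B [Q { [B [Q ( )]] }] [B [Q ( )] [B [Q < >]]]]]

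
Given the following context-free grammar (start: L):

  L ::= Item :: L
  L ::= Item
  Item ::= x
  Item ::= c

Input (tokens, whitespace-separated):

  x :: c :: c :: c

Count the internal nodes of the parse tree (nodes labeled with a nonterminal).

[L [Item x] :: [L [Item c] :: [L [Item c] :: [L [Item c]]]]]

8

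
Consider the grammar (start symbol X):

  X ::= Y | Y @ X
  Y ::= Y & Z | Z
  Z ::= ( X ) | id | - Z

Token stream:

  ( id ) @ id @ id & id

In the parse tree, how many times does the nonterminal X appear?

[X [Y [Z ( [X [Y [Z id]]] )]] @ [X [Y [Z id]] @ [X [Y [Y [Z id]] & [Z id]]]]]

4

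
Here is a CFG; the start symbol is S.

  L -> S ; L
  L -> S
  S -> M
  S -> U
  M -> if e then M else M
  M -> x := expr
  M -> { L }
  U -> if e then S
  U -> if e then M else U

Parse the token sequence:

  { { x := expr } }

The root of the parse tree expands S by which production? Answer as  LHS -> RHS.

S -> M

[S [M { [L [S [M { [L [S [M x := expr]]] }]]] }]]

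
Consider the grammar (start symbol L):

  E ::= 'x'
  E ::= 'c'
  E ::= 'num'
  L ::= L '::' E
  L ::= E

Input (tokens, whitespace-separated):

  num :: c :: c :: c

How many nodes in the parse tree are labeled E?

[L [L [L [L [E num]] :: [E c]] :: [E c]] :: [E c]]

4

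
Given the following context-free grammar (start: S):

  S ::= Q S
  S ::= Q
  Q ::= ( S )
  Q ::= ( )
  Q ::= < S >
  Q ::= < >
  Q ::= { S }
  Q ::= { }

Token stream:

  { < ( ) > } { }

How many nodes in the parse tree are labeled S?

[S [Q { [S [Q < [S [Q ( )]] >]] }] [S [Q { }]]]

4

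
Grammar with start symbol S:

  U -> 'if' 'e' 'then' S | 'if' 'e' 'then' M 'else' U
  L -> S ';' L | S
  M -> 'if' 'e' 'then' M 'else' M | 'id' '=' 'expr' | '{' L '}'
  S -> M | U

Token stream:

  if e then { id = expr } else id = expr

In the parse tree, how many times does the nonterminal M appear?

4

[S [M if e then [M { [L [S [M id = expr]]] }] else [M id = expr]]]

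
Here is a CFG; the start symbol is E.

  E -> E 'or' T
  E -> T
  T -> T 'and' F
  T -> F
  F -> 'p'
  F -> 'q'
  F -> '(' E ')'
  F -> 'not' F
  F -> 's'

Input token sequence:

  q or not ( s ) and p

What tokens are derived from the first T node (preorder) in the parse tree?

[E [E [T [F q]]] or [T [T [F not [F ( [E [T [F s]]] )]]] and [F p]]]

q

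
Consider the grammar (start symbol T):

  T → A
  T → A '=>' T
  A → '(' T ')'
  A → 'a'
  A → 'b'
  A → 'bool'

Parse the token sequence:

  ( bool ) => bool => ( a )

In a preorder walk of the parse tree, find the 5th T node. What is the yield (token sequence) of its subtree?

[T [A ( [T [A bool]] )] => [T [A bool] => [T [A ( [T [A a]] )]]]]

a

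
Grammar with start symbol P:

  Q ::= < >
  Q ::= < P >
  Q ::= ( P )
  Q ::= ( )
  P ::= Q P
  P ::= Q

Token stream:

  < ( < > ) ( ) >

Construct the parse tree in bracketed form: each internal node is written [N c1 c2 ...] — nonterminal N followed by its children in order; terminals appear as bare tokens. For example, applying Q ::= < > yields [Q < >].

P
Q
< P >
< Q P >
< ( P ) P >
< ( Q ) P >
< ( < > ) P >
< ( < > ) Q >
< ( < > ) ( ) >

[P [Q < [P [Q ( [P [Q < >]] )] [P [Q ( )]]] >]]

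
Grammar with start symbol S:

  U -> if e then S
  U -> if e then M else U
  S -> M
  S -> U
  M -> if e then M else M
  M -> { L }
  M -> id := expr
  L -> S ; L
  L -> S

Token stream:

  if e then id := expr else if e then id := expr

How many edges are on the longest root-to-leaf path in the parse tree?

5

[S [U if e then [M id := expr] else [U if e then [S [M id := expr]]]]]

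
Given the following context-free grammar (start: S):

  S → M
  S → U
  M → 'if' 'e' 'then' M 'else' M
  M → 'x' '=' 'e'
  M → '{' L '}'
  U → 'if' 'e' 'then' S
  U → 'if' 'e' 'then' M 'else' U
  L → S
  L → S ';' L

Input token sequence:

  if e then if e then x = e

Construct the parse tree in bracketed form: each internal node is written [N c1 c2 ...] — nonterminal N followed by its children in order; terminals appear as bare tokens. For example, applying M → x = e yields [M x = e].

S
U
if e then S
if e then U
if e then if e then S
if e then if e then M
if e then if e then x = e

[S [U if e then [S [U if e then [S [M x = e]]]]]]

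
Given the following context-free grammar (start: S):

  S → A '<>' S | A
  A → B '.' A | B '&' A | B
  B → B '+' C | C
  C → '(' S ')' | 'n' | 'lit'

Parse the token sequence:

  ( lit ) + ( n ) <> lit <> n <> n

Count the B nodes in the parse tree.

7

[S [A [B [B [C ( [S [A [B [C lit]]]] )]] + [C ( [S [A [B [C n]]]] )]]] <> [S [A [B [C lit]]] <> [S [A [B [C n]]] <> [S [A [B [C n]]]]]]]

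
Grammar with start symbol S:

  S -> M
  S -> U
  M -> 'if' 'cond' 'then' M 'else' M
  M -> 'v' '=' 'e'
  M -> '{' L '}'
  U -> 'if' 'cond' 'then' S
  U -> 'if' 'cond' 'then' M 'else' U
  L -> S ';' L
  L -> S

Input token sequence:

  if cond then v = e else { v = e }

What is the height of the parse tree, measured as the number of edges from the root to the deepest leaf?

6

[S [M if cond then [M v = e] else [M { [L [S [M v = e]]] }]]]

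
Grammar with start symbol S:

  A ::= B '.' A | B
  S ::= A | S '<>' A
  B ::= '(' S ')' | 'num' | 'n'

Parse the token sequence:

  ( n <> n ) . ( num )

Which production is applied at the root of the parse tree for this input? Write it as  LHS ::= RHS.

S ::= A

[S [A [B ( [S [S [A [B n]]] <> [A [B n]]] )] . [A [B ( [S [A [B num]]] )]]]]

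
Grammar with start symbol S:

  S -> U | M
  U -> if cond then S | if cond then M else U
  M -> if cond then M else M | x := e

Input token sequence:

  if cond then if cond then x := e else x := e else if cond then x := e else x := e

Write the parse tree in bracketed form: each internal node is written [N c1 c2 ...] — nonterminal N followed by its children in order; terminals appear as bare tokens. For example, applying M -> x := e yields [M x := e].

S
M
if cond then M else M
if cond then if cond then M else M else M
if cond then if cond then x := e else M else M
if cond then if cond then x := e else x := e else M
if cond then if cond then x := e else x := e else if cond then M else M
if cond then if cond then x := e else x := e else if cond then x := e else M
if cond then if cond then x := e else x := e else if cond then x := e else x := e

[S [M if cond then [M if cond then [M x := e] else [M x := e]] else [M if cond then [M x := e] else [M x := e]]]]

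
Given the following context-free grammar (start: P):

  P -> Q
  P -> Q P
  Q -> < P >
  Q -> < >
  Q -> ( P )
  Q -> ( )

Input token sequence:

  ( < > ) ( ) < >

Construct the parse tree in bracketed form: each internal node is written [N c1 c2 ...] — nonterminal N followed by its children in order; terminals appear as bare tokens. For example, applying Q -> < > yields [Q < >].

[P [Q ( [P [Q < >]] )] [P [Q ( )] [P [Q < >]]]]

P
Q P
( P ) P
( Q ) P
( < > ) P
( < > ) Q P
( < > ) ( ) P
( < > ) ( ) Q
( < > ) ( ) < >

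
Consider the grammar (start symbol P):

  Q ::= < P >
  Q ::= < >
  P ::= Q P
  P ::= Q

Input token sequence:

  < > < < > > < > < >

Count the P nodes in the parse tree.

5

[P [Q < >] [P [Q < [P [Q < >]] >] [P [Q < >] [P [Q < >]]]]]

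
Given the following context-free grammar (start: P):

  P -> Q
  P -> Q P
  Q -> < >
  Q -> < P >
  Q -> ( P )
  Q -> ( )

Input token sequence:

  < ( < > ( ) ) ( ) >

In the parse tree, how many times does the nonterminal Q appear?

5

[P [Q < [P [Q ( [P [Q < >] [P [Q ( )]]] )] [P [Q ( )]]] >]]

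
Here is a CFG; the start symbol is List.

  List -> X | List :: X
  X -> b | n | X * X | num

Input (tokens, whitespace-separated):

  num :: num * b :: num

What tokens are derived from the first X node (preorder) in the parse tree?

num

[List [List [List [X num]] :: [X [X num] * [X b]]] :: [X num]]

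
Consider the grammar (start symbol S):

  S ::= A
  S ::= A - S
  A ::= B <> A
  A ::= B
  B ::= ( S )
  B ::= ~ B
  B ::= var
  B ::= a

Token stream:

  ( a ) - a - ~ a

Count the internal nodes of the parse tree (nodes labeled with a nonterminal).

[S [A [B ( [S [A [B a]]] )]] - [S [A [B a]] - [S [A [B ~ [B a]]]]]]

13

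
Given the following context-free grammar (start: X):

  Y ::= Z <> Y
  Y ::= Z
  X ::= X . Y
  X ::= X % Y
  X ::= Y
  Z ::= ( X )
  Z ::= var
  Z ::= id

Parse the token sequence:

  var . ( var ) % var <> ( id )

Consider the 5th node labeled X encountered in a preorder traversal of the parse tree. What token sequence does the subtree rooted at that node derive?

[X [X [X [Y [Z var]]] . [Y [Z ( [X [Y [Z var]]] )]]] % [Y [Z var] <> [Y [Z ( [X [Y [Z id]]] )]]]]

id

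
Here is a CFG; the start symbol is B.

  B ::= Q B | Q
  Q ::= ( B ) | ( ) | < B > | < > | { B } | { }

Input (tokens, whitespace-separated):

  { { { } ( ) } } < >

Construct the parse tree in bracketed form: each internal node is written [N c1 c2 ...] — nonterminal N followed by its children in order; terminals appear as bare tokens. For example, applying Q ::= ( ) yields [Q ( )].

B
Q B
{ B } B
{ Q } B
{ { B } } B
{ { Q B } } B
{ { { } B } } B
{ { { } Q } } B
{ { { } ( ) } } B
{ { { } ( ) } } Q
{ { { } ( ) } } < >

[B [Q { [B [Q { [B [Q { }] [B [Q ( )]]] }]] }] [B [Q < >]]]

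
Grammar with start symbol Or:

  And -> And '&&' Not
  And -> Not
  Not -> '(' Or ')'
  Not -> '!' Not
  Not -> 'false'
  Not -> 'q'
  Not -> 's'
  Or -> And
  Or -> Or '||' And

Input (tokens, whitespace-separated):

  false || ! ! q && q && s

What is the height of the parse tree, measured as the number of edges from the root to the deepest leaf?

[Or [Or [And [Not false]]] || [And [And [And [Not ! [Not ! [Not q]]]] && [Not q]] && [Not s]]]

7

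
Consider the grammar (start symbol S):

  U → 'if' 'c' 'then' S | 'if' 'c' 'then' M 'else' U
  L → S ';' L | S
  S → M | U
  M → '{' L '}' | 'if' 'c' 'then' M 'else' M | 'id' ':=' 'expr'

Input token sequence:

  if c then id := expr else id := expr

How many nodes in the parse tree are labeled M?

3

[S [M if c then [M id := expr] else [M id := expr]]]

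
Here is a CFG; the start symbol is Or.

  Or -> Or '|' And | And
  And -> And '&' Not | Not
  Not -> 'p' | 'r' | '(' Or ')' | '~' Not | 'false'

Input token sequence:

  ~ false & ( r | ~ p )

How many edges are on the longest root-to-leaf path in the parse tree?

7

[Or [And [And [Not ~ [Not false]]] & [Not ( [Or [Or [And [Not r]]] | [And [Not ~ [Not p]]]] )]]]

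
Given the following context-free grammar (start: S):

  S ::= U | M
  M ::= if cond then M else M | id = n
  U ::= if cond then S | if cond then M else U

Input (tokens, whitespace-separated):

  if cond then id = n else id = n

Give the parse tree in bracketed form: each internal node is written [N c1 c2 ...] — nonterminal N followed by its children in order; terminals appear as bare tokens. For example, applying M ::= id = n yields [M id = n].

[S [M if cond then [M id = n] else [M id = n]]]

S
M
if cond then M else M
if cond then id = n else M
if cond then id = n else id = n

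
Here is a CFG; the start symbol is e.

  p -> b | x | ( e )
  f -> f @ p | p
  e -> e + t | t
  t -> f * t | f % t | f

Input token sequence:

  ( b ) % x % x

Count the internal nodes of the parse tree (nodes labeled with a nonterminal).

14

[e [t [f [p ( [e [t [f [p b]]]] )]] % [t [f [p x]] % [t [f [p x]]]]]]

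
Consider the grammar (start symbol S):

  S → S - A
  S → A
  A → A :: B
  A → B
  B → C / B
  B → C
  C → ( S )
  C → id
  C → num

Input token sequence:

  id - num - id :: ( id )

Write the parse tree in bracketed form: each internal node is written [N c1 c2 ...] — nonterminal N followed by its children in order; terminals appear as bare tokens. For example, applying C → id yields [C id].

[S [S [S [A [B [C id]]]] - [A [B [C num]]]] - [A [A [B [C id]]] :: [B [C ( [S [A [B [C id]]]] )]]]]

S
S - A
S - A - A
A - A - A
B - A - A
C - A - A
id - A - A
id - B - A
id - C - A
id - num - A
id - num - A :: B
id - num - B :: B
id - num - C :: B
id - num - id :: B
id - num - id :: C
id - num - id :: ( S )
id - num - id :: ( A )
id - num - id :: ( B )
id - num - id :: ( C )
id - num - id :: ( id )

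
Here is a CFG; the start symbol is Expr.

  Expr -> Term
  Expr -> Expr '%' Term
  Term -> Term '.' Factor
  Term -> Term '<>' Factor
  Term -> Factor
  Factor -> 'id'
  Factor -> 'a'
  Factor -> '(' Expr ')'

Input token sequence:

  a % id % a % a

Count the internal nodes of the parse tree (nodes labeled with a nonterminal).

[Expr [Expr [Expr [Expr [Term [Factor a]]] % [Term [Factor id]]] % [Term [Factor a]]] % [Term [Factor a]]]

12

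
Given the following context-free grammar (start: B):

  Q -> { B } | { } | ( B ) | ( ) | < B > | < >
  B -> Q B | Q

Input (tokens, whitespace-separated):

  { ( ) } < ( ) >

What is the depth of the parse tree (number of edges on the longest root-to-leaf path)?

5

[B [Q { [B [Q ( )]] }] [B [Q < [B [Q ( )]] >]]]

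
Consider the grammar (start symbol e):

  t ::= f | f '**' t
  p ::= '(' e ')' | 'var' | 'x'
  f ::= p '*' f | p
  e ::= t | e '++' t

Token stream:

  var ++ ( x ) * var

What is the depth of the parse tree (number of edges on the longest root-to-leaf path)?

8

[e [e [t [f [p var]]]] ++ [t [f [p ( [e [t [f [p x]]]] )] * [f [p var]]]]]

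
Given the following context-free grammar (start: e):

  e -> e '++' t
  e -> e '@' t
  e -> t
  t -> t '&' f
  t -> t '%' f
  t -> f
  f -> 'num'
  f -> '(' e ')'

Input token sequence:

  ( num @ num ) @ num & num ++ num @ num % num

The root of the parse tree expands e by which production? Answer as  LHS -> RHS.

[e [e [e [e [t [f ( [e [e [t [f num]]] @ [t [f num]]] )]]] @ [t [t [f num]] & [f num]]] ++ [t [f num]]] @ [t [t [f num]] % [f num]]]

e -> e '@' t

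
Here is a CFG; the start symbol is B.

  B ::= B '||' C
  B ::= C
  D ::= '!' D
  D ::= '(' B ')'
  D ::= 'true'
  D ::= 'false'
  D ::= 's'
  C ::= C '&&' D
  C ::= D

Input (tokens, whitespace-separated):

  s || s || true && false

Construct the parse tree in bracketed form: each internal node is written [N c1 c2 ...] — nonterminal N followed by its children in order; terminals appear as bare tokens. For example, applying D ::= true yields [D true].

[B [B [B [C [D s]]] || [C [D s]]] || [C [C [D true]] && [D false]]]

B
B || C
B || C || C
C || C || C
D || C || C
s || C || C
s || D || C
s || s || C
s || s || C && D
s || s || D && D
s || s || true && D
s || s || true && false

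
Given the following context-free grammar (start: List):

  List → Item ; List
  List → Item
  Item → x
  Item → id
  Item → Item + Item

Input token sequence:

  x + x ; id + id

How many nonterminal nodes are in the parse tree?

8

[List [Item [Item x] + [Item x]] ; [List [Item [Item id] + [Item id]]]]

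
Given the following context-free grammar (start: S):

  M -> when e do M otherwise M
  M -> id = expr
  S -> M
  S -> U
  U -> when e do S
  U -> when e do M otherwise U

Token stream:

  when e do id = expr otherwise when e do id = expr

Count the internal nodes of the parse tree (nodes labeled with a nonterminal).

6

[S [U when e do [M id = expr] otherwise [U when e do [S [M id = expr]]]]]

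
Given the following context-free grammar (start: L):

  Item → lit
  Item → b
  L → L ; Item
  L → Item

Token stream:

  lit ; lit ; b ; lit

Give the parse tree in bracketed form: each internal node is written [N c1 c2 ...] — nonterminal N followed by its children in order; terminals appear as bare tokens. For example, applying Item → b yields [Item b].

[L [L [L [L [Item lit]] ; [Item lit]] ; [Item b]] ; [Item lit]]

L
L ; Item
L ; Item ; Item
L ; Item ; Item ; Item
Item ; Item ; Item ; Item
lit ; Item ; Item ; Item
lit ; lit ; Item ; Item
lit ; lit ; b ; Item
lit ; lit ; b ; lit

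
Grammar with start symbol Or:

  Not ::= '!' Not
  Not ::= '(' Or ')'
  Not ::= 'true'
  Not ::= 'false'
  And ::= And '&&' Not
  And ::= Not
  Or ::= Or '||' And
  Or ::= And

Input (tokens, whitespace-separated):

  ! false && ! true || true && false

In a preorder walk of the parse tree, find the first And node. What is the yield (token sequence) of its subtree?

! false && ! true

[Or [Or [And [And [Not ! [Not false]]] && [Not ! [Not true]]]] || [And [And [Not true]] && [Not false]]]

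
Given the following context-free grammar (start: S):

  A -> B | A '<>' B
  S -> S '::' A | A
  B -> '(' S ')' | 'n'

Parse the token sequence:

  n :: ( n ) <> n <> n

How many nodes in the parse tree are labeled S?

[S [S [A [B n]]] :: [A [A [A [B ( [S [A [B n]]] )]] <> [B n]] <> [B n]]]

3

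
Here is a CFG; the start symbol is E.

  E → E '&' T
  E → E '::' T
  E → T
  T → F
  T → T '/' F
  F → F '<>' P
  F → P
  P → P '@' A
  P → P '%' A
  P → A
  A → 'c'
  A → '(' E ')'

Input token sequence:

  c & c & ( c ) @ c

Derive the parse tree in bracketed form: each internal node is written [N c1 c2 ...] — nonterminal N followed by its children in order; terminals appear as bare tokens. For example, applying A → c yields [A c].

[E [E [E [T [F [P [A c]]]]] & [T [F [P [A c]]]]] & [T [F [P [P [A ( [E [T [F [P [A c]]]]] )]] @ [A c]]]]]

E
E & T
E & T & T
T & T & T
F & T & T
P & T & T
A & T & T
c & T & T
c & F & T
c & P & T
c & A & T
c & c & T
c & c & F
c & c & P
c & c & P @ A
c & c & A @ A
c & c & ( E ) @ A
c & c & ( T ) @ A
c & c & ( F ) @ A
c & c & ( P ) @ A
c & c & ( A ) @ A
c & c & ( c ) @ A
c & c & ( c ) @ c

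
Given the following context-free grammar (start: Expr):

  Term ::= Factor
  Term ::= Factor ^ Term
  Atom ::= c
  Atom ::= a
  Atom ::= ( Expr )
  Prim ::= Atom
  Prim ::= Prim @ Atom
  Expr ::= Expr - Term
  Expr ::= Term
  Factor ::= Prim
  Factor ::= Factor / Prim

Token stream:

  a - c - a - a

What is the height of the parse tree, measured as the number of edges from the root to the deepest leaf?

8

[Expr [Expr [Expr [Expr [Term [Factor [Prim [Atom a]]]]] - [Term [Factor [Prim [Atom c]]]]] - [Term [Factor [Prim [Atom a]]]]] - [Term [Factor [Prim [Atom a]]]]]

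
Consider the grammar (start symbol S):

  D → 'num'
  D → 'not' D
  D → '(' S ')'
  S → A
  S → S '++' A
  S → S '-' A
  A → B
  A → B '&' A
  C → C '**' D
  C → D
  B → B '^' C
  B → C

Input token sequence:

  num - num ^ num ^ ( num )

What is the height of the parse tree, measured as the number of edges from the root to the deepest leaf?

10

[S [S [A [B [C [D num]]]]] - [A [B [B [B [C [D num]]] ^ [C [D num]]] ^ [C [D ( [S [A [B [C [D num]]]]] )]]]]]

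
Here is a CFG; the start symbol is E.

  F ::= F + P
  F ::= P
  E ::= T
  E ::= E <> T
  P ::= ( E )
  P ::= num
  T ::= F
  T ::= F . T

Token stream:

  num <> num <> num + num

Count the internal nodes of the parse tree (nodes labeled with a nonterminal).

14

[E [E [E [T [F [P num]]]] <> [T [F [P num]]]] <> [T [F [F [P num]] + [P num]]]]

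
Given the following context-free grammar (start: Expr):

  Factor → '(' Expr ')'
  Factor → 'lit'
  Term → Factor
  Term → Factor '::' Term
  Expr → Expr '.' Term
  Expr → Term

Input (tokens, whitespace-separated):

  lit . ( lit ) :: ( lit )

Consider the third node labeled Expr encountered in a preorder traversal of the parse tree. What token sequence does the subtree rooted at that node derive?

lit

[Expr [Expr [Term [Factor lit]]] . [Term [Factor ( [Expr [Term [Factor lit]]] )] :: [Term [Factor ( [Expr [Term [Factor lit]]] )]]]]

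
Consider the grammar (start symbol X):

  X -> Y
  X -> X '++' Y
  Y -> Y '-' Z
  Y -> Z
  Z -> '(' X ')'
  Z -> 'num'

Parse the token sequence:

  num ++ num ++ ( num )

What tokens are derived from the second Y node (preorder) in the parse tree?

num

[X [X [X [Y [Z num]]] ++ [Y [Z num]]] ++ [Y [Z ( [X [Y [Z num]]] )]]]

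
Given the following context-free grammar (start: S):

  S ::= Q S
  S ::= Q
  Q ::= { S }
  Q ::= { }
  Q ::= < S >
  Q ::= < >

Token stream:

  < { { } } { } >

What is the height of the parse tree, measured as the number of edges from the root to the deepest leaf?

6

[S [Q < [S [Q { [S [Q { }]] }] [S [Q { }]]] >]]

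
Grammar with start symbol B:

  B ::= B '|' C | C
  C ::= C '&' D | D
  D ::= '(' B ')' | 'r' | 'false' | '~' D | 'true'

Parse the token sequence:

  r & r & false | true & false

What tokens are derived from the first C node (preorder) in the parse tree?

r & r & false

[B [B [C [C [C [D r]] & [D r]] & [D false]]] | [C [C [D true]] & [D false]]]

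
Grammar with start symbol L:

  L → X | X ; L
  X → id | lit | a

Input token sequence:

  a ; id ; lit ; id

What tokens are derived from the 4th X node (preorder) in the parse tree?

id

[L [X a] ; [L [X id] ; [L [X lit] ; [L [X id]]]]]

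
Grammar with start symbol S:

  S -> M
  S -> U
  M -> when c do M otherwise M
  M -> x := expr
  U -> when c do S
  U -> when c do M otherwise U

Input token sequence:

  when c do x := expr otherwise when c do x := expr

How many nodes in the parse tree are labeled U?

[S [U when c do [M x := expr] otherwise [U when c do [S [M x := expr]]]]]

2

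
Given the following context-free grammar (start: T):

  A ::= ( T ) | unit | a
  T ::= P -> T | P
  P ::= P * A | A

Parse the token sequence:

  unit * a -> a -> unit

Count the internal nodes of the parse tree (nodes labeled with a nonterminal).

11

[T [P [P [A unit]] * [A a]] -> [T [P [A a]] -> [T [P [A unit]]]]]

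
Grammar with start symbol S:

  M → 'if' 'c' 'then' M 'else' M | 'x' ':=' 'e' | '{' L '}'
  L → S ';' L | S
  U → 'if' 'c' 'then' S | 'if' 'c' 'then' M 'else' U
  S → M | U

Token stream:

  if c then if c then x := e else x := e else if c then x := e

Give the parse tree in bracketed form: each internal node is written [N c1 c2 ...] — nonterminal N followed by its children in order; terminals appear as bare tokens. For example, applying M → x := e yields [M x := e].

S
U
if c then M else U
if c then if c then M else M else U
if c then if c then x := e else M else U
if c then if c then x := e else x := e else U
if c then if c then x := e else x := e else if c then S
if c then if c then x := e else x := e else if c then M
if c then if c then x := e else x := e else if c then x := e

[S [U if c then [M if c then [M x := e] else [M x := e]] else [U if c then [S [M x := e]]]]]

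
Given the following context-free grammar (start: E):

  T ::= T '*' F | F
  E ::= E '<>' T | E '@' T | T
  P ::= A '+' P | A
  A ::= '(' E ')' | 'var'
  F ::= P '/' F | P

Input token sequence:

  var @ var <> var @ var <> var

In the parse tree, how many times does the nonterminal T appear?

[E [E [E [E [E [T [F [P [A var]]]]] @ [T [F [P [A var]]]]] <> [T [F [P [A var]]]]] @ [T [F [P [A var]]]]] <> [T [F [P [A var]]]]]

5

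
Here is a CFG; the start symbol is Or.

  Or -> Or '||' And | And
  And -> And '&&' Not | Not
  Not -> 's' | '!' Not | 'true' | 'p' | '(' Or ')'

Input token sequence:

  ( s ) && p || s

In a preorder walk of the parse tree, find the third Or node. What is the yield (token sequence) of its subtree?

s

[Or [Or [And [And [Not ( [Or [And [Not s]]] )]] && [Not p]]] || [And [Not s]]]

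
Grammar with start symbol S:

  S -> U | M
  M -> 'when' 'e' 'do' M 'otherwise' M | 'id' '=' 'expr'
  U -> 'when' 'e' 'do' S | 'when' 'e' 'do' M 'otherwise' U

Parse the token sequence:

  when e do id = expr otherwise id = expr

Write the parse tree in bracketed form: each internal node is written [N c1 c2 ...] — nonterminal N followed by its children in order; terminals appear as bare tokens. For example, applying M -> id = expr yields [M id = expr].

[S [M when e do [M id = expr] otherwise [M id = expr]]]

S
M
when e do M otherwise M
when e do id = expr otherwise M
when e do id = expr otherwise id = expr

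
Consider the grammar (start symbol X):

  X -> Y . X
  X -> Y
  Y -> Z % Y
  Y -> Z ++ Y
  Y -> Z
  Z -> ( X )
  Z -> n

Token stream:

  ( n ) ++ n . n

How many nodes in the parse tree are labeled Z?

[X [Y [Z ( [X [Y [Z n]]] )] ++ [Y [Z n]]] . [X [Y [Z n]]]]

4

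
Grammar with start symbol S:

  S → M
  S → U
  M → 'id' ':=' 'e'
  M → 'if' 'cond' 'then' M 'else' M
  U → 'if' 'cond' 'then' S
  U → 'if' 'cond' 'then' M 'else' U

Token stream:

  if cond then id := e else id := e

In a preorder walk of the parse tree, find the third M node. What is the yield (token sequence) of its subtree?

id := e

[S [M if cond then [M id := e] else [M id := e]]]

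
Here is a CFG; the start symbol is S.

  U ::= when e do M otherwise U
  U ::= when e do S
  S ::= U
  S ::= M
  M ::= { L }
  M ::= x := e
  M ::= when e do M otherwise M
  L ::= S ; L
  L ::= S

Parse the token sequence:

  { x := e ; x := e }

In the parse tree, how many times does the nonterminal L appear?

2

[S [M { [L [S [M x := e]] ; [L [S [M x := e]]]] }]]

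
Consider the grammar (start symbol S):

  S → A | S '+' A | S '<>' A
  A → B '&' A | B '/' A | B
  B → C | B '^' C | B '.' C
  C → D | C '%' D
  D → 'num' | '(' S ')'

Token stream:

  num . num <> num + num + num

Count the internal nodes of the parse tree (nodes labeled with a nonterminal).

[S [S [S [S [A [B [B [C [D num]]] . [C [D num]]]]] <> [A [B [C [D num]]]]] + [A [B [C [D num]]]]] + [A [B [C [D num]]]]]

23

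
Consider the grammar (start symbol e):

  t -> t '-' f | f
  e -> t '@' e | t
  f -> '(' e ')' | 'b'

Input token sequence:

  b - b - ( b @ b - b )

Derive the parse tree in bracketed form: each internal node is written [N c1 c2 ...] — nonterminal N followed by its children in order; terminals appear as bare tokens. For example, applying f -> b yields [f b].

e
t
t - f
t - f - f
f - f - f
b - f - f
b - b - f
b - b - ( e )
b - b - ( t @ e )
b - b - ( f @ e )
b - b - ( b @ e )
b - b - ( b @ t )
b - b - ( b @ t - f )
b - b - ( b @ f - f )
b - b - ( b @ b - f )
b - b - ( b @ b - b )

[e [t [t [t [f b]] - [f b]] - [f ( [e [t [f b]] @ [e [t [t [f b]] - [f b]]]] )]]]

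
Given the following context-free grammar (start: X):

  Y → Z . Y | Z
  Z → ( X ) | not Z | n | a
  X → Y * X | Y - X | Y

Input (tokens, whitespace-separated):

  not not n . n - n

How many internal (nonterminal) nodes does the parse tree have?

[X [Y [Z not [Z not [Z n]]] . [Y [Z n]]] - [X [Y [Z n]]]]

10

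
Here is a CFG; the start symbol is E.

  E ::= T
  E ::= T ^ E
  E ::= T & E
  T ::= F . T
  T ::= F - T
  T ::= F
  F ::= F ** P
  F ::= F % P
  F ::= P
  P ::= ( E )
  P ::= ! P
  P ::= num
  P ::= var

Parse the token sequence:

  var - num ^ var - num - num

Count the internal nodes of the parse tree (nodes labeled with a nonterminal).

17

[E [T [F [P var]] - [T [F [P num]]]] ^ [E [T [F [P var]] - [T [F [P num]] - [T [F [P num]]]]]]]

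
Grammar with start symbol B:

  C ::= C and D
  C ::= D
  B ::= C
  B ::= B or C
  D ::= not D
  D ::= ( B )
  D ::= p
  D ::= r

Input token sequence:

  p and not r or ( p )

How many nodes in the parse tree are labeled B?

3

[B [B [C [C [D p]] and [D not [D r]]]] or [C [D ( [B [C [D p]]] )]]]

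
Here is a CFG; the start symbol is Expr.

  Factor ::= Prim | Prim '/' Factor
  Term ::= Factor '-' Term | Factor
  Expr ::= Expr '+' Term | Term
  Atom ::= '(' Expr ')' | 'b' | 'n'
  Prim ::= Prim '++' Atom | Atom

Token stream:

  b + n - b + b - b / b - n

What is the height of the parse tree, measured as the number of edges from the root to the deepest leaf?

7

[Expr [Expr [Expr [Term [Factor [Prim [Atom b]]]]] + [Term [Factor [Prim [Atom n]]] - [Term [Factor [Prim [Atom b]]]]]] + [Term [Factor [Prim [Atom b]]] - [Term [Factor [Prim [Atom b]] / [Factor [Prim [Atom b]]]] - [Term [Factor [Prim [Atom n]]]]]]]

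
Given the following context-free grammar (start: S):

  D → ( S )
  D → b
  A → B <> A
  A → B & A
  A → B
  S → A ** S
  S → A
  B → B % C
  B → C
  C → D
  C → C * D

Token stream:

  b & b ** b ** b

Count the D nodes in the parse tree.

[S [A [B [C [D b]]] & [A [B [C [D b]]]]] ** [S [A [B [C [D b]]]] ** [S [A [B [C [D b]]]]]]]

4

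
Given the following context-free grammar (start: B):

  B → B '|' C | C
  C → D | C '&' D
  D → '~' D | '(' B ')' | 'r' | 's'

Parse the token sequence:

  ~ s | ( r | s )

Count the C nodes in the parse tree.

[B [B [C [D ~ [D s]]]] | [C [D ( [B [B [C [D r]]] | [C [D s]]] )]]]

4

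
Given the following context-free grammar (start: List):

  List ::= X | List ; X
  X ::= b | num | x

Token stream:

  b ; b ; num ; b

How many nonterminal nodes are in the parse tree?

8

[List [List [List [List [X b]] ; [X b]] ; [X num]] ; [X b]]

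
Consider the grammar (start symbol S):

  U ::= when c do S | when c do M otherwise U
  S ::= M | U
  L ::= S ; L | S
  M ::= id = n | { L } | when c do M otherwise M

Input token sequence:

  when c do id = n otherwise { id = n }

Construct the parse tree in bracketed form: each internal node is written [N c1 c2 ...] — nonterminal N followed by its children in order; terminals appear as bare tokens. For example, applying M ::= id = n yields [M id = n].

[S [M when c do [M id = n] otherwise [M { [L [S [M id = n]]] }]]]

S
M
when c do M otherwise M
when c do id = n otherwise M
when c do id = n otherwise { L }
when c do id = n otherwise { S }
when c do id = n otherwise { M }
when c do id = n otherwise { id = n }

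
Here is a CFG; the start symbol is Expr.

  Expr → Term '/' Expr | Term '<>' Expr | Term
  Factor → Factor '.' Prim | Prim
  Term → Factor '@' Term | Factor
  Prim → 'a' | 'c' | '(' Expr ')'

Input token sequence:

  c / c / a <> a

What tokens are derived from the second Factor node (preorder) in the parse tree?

c

[Expr [Term [Factor [Prim c]]] / [Expr [Term [Factor [Prim c]]] / [Expr [Term [Factor [Prim a]]] <> [Expr [Term [Factor [Prim a]]]]]]]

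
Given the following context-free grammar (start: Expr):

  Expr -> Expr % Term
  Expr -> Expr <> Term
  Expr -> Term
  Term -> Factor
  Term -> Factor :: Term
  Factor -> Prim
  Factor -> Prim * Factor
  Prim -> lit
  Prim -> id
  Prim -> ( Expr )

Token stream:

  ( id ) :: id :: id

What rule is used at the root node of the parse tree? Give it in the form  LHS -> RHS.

Expr -> Term

[Expr [Term [Factor [Prim ( [Expr [Term [Factor [Prim id]]]] )]] :: [Term [Factor [Prim id]] :: [Term [Factor [Prim id]]]]]]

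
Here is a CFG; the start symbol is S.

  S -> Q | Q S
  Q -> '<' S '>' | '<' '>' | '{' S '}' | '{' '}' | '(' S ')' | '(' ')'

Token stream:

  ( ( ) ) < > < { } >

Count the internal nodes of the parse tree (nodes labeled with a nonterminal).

10

[S [Q ( [S [Q ( )]] )] [S [Q < >] [S [Q < [S [Q { }]] >]]]]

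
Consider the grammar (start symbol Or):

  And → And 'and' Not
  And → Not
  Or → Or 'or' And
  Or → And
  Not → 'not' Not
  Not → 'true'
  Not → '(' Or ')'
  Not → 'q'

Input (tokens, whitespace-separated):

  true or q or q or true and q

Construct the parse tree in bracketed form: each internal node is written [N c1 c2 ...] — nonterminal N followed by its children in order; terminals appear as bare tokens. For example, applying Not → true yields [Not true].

[Or [Or [Or [Or [And [Not true]]] or [And [Not q]]] or [And [Not q]]] or [And [And [Not true]] and [Not q]]]

Or
Or or And
Or or And or And
Or or And or And or And
And or And or And or And
Not or And or And or And
true or And or And or And
true or Not or And or And
true or q or And or And
true or q or Not or And
true or q or q or And
true or q or q or And and Not
true or q or q or Not and Not
true or q or q or true and Not
true or q or q or true and q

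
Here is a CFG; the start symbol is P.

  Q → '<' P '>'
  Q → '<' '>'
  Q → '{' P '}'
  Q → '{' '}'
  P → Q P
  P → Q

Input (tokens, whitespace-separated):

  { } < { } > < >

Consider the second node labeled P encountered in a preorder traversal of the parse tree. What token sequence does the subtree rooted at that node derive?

[P [Q { }] [P [Q < [P [Q { }]] >] [P [Q < >]]]]

< { } > < >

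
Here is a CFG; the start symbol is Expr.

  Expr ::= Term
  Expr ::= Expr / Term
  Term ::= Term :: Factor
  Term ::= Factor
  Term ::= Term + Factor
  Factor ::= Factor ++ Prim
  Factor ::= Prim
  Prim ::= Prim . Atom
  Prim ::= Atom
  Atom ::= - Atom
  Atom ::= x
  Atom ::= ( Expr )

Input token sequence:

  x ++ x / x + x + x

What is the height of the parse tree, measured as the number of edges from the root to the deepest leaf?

[Expr [Expr [Term [Factor [Factor [Prim [Atom x]]] ++ [Prim [Atom x]]]]] / [Term [Term [Term [Factor [Prim [Atom x]]]] + [Factor [Prim [Atom x]]]] + [Factor [Prim [Atom x]]]]]

7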